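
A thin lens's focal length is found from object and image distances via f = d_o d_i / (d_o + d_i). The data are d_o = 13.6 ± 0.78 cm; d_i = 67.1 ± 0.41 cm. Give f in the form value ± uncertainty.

∂f/∂d_o = (d_i/(d_o+d_i))² = 0.691;  ∂f/∂d_i = (d_o/(d_o+d_i))² = 0.0284
δf = √((∂f/∂d_o · δd_o)² + (∂f/∂d_i · δd_i)²) = √(0.291 + 0.000136) = 0.539 cm
f = 11.3 cm.

11.3 ± 0.539 cm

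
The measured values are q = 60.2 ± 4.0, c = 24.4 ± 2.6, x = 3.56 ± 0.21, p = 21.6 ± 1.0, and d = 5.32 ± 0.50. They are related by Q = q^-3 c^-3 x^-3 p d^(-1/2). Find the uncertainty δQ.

2.76e-11

Each factor contributes (exponent × relative error)² to (δQ/Q)²:
  (-3·δq/q)² = (-3×0.0664)² = 0.0397;  (-3·δc/c)² = (-3×0.107)² = 0.102;  (-3·δx/x)² = (-3×0.0590)² = 0.0313;  (1·δp/p)² = (1×0.0463)² = 0.00214;  (−½·δd/d)² = (-0.5×0.0940)² = 0.00221
δQ/Q = √(0.178) = 0.421
Q = 6.55e-11, so δQ = 0.421 × 6.55e-11 = 2.76e-11.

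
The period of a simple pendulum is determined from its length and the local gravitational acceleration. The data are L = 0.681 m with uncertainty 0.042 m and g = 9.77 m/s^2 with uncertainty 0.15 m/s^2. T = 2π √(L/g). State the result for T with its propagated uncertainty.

1.66 ± 0.0527 s

T is a product of powers, so relative uncertainties combine in quadrature:
  (½·δL/L)² = (0.5×0.0617)² = 0.000951;  (−½·δg/g)² = (-0.5×0.0154)² = 5.89e-05
δT/T = √(0.00101) = 0.0318
T = 1.66 s, so δT = 0.0318 × 1.66 = 0.0527 s.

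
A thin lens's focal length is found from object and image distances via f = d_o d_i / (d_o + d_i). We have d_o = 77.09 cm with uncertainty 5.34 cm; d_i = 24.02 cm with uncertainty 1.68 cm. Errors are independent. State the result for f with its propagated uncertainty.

18.31 ± 1.02 cm

∂f/∂d_o = (d_i/(d_o+d_i))² = 0.0564;  ∂f/∂d_i = (d_o/(d_o+d_i))² = 0.581
δf = √((∂f/∂d_o · δd_o)² + (∂f/∂d_i · δd_i)²) = √(0.0908 + 0.954) = 1.02 cm
f = 18.31 cm.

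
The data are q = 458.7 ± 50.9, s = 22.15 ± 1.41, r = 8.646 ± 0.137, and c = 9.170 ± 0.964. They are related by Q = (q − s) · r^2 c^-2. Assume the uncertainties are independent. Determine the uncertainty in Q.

94.1

Let u = q − s = 436.6. δu = √(δq² + δs²) = √(2590 + 1.99) = 50.9, so δu/u = 0.117.
Q is then a monomial in u, r, c:
δQ/Q = √((δu/u)² + (2·δr/r)² + (-2·δc/c)²) = √(0.0136 + 0.00100 + 0.0442) = 0.243
Q = 388.1, so δQ = 0.243 × 388.1 = 94.1.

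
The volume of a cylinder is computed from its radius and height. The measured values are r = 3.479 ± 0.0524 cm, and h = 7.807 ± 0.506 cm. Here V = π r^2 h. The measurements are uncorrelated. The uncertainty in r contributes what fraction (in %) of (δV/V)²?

17.8%

(δV/V)² = (2·δr/r)² + (1·δh/h)²
  r term: (2×0.0151)² = 0.000907
  h term: (1×0.0648)² = 0.00420
Total = 0.00511. Share from r = 0.000907/0.00511 = 0.178.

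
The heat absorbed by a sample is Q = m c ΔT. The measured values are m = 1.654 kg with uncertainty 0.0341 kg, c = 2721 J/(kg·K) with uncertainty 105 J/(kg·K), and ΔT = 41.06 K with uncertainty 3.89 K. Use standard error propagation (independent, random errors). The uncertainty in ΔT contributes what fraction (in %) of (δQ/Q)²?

82.4%

(δQ/Q)² = (1·δm/m)² + (1·δc/c)² + (1·δΔT/ΔT)²
  m term: (1×0.0206)² = 0.000425
  c term: (1×0.0386)² = 0.00149
  ΔT term: (1×0.0947)² = 0.00898
Total = 0.0109. Share from ΔT = 0.00898/0.0109 = 0.824.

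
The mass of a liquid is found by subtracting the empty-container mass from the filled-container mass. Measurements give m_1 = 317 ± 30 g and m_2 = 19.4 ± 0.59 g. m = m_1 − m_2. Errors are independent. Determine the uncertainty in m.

Absolute uncertainties add in quadrature for a linear combination:
  (δm_1)² = 900;  (δm_2)² = 0.348
δm = √(900) = 30.0 g

30.0 g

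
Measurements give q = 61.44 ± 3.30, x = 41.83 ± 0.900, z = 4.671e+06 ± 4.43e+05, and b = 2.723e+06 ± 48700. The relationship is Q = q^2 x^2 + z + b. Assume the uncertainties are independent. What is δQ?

8.85e+05

Let p = q^2·x^2 = 6.605e+06. δp/p = √((2·δq/q)² + (2·δx/x)²) = √(0.0115 + 0.00185) = 0.116, so δp = 7.64e+05.
Q = p + z + b: δQ = √(δp² + δz² + δb²) = √(5.84e+11 + 1.96e+11 + 2.37e+09) = 8.85e+05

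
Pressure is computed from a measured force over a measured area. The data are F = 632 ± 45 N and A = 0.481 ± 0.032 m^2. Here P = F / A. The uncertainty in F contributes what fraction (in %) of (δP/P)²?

(δP/P)² = (1·δF/F)² + (-1·δA/A)²
  F term: (1×0.0712)² = 0.00507
  A term: (-1×0.0665)² = 0.00443
Total = 0.00950. Share from F = 0.00507/0.00950 = 0.534.

53.4%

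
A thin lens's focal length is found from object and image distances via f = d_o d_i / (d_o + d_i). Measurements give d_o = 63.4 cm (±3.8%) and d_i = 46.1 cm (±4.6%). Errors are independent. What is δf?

0.829 cm

∂f/∂d_o = (d_i/(d_o+d_i))² = 0.177;  ∂f/∂d_i = (d_o/(d_o+d_i))² = 0.335
δf = √((∂f/∂d_o · δd_o)² + (∂f/∂d_i · δd_i)²) = √(0.182 + 0.505) = 0.829 cm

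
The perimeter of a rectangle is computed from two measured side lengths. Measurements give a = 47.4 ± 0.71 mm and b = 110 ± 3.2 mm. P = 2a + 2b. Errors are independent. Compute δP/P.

0.0208

Absolute uncertainties add in quadrature for a linear combination:
  (2·δa)² = 2.02;  (2·δb)² = 41.0
δP = √(43.0) = 6.56 mm
P = 315 mm, so δP/P = 6.56/315 = 0.0208.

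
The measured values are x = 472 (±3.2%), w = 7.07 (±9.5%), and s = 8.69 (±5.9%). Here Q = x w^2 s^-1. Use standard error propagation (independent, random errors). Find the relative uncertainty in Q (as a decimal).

Since Q is a product/quotient, work with relative uncertainties:
  (1·δx/x)² = (1×0.0320)² = 0.00102;  (2·δw/w)² = (2×0.0950)² = 0.0361;  (-1·δs/s)² = (-1×0.0590)² = 0.00348
δQ/Q = √(0.0406) = 0.202

0.202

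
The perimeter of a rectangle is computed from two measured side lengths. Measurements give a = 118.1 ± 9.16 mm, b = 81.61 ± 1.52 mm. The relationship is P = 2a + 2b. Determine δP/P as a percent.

P is a linear combination, so absolute uncertainties add in quadrature:
  (2·δa)² = 336;  (2·δb)² = 9.24
δP = √(345) = 18.6 mm
P = 399.4 mm, so δP/P = 18.6/399.4 = 0.0465.

4.65%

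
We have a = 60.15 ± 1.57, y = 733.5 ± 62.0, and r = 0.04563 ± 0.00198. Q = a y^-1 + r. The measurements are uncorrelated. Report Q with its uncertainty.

Let p = a·y^-1 = 0.08200. δp/p = √((1·δa/a)² + (-1·δy/y)²) = √(0.000681 + 0.00714) = 0.0885, so δp = 0.00725.
Q = p + r: δQ = √(δp² + δr²) = √(5.26e-05 + 3.92e-06) = 0.00752
Q = 0.1276.

0.1276 ± 0.00752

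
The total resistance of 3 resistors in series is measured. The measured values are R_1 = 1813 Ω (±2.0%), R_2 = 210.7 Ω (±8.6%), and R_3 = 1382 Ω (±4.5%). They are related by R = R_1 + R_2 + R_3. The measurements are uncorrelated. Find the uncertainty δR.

74.2 Ω

R is a linear combination, so absolute uncertainties add in quadrature:
  (δR_1)² = 1310;  (δR_2)² = 328;  (δR_3)² = 3870
δR = √(5510) = 74.2 Ω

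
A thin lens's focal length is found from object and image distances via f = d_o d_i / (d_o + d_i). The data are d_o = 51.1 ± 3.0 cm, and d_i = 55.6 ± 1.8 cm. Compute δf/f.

0.0343

∂f/∂d_o = (d_i/(d_o+d_i))² = 0.272;  ∂f/∂d_i = (d_o/(d_o+d_i))² = 0.229
δf = √((∂f/∂d_o · δd_o)² + (∂f/∂d_i · δd_i)²) = √(0.664 + 0.170) = 0.913 cm
f = 26.6 cm, so δf/f = 0.913/26.6 = 0.0343.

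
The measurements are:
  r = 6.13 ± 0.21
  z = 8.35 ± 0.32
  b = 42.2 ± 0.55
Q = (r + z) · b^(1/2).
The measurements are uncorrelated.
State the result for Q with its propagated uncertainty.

Let u = r + z = 14.5. δu = √(δr² + δz²) = √(0.0441 + 0.102) = 0.383, so δu/u = 0.0264.
Q is then a monomial in u, b:
δQ/Q = √((δu/u)² + (½·δb/b)²) = √(0.000699 + 4.25e-05) = 0.0272
Q = 94.1, so δQ = 0.0272 × 94.1 = 2.56.

94.1 ± 2.56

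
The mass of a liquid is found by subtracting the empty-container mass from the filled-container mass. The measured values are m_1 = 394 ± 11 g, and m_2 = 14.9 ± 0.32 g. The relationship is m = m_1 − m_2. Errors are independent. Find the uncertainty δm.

Each term contributes (cᵢ δxᵢ)² to (δm)²:
  (δm_1)² = 121;  (δm_2)² = 0.102
δm = √(121) = 11.0 g

11.0 g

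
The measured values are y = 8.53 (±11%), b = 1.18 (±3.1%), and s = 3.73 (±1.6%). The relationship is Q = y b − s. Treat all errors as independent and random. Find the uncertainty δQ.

1.15

Let p = y·b = 10.1. δp/p = √((1·δy/y)² + (1·δb/b)²) = √(0.0121 + 0.000961) = 0.114, so δp = 1.15.
Q = p − s: δQ = √(δp² + δs²) = √(1.32 + 0.00356) = 1.15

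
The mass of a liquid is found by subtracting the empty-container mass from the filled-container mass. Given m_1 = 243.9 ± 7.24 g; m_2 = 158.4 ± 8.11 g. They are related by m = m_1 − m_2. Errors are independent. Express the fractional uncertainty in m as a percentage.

12.7%

Sums and differences: (δm)² = Σ (cᵢ δxᵢ)².
  (δm_1)² = 52.4;  (δm_2)² = 65.8
δm = √(118) = 10.9 g
m = 85.50 g, so δm/m = 10.9/85.50 = 0.127.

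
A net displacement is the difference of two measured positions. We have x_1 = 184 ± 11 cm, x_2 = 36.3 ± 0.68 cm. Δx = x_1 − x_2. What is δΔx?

11.0 cm

Δx is a linear combination, so absolute uncertainties add in quadrature:
  (δx_1)² = 121;  (δx_2)² = 0.462
δΔx = √(121) = 11.0 cm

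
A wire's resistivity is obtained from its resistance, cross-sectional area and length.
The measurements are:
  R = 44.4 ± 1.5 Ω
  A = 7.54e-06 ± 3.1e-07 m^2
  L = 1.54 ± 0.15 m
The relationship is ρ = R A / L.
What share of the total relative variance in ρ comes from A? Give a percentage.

13.7%

(δρ/ρ)² = (1·δR/R)² + (1·δA/A)² + (-1·δL/L)²
  R term: (1×0.0338)² = 0.00114
  A term: (1×0.0411)² = 0.00169
  L term: (-1×0.0974)² = 0.00949
Total = 0.0123. Share from A = 0.00169/0.0123 = 0.137.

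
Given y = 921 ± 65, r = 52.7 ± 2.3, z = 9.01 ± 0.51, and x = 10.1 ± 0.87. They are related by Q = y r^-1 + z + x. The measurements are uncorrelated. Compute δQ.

1.77

Let p = y·r^-1 = 17.5. δp/p = √((1·δy/y)² + (-1·δr/r)²) = √(0.00498 + 0.00190) = 0.0830, so δp = 1.45.
Q = p + z + x: δQ = √(δp² + δz² + δx²) = √(2.10 + 0.260 + 0.757) = 1.77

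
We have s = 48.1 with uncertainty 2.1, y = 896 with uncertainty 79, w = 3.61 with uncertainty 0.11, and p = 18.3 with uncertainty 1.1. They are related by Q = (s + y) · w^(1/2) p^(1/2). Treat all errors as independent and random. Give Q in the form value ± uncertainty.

7670 ± 692

Let u = s + y = 944. δu = √(δs² + δy²) = √(4.41 + 6240) = 79.0, so δu/u = 0.0837.
Q is then a monomial in u, w, p:
δQ/Q = √((δu/u)² + (½·δw/w)² + (½·δp/p)²) = √(0.00701 + 0.000232 + 0.000903) = 0.0902
Q = 7670, so δQ = 0.0902 × 7670 = 692.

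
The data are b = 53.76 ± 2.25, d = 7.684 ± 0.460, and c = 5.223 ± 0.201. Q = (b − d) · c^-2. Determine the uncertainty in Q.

0.155

Let u = b − d = 46.08. δu = √(δb² + δd²) = √(5.06 + 0.212) = 2.30, so δu/u = 0.0498.
Q is then a monomial in u, c:
δQ/Q = √((δu/u)² + (-2·δc/c)²) = √(0.00248 + 0.00592) = 0.0917
Q = 1.689, so δQ = 0.0917 × 1.689 = 0.155.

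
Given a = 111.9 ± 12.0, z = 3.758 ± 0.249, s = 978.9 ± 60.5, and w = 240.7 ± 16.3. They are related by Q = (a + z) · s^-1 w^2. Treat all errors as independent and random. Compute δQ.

1240

Let u = a + z = 115.7. δu = √(δa² + δz²) = √(144 + 0.0620) = 12.0, so δu/u = 0.104.
Q is then a monomial in u, s, w:
δQ/Q = √((δu/u)² + (-1·δs/s)² + (2·δw/w)²) = √(0.0108 + 0.00382 + 0.0183) = 0.181
Q = 6845, so δQ = 0.181 × 6845 = 1240.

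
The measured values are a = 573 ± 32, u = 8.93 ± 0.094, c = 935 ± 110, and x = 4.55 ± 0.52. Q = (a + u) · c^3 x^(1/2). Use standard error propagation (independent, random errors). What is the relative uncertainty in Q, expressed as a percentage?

Let w = a + u = 582. δw = √(δa² + δu²) = √(1020 + 0.00884) = 32.0, so δw/w = 0.0550.
Q is then a monomial in w, c, x:
δQ/Q = √((δw/w)² + (3·δc/c)² + (½·δx/x)²) = √(0.00302 + 0.125 + 0.00327) = 0.362

36.2%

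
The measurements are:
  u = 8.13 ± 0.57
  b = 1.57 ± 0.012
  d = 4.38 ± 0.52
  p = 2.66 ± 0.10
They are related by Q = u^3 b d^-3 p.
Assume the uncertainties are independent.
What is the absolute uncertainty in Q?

Products/powers → add relative errors in quadrature, weighted by exponent:
  (3·δu/u)² = (3×0.0701)² = 0.0442;  (1·δb/b)² = (1×0.00764)² = 5.84e-05;  (-3·δd/d)² = (-3×0.119)² = 0.127;  (1·δp/p)² = (1×0.0376)² = 0.00141
δQ/Q = √(0.173) = 0.415
Q = 26.7, so δQ = 0.415 × 26.7 = 11.1.

11.1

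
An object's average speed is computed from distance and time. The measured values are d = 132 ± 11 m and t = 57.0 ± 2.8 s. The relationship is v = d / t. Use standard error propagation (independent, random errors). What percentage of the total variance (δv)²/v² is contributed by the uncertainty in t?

25.8%

(δv/v)² = (1·δd/d)² + (-1·δt/t)²
  d term: (1×0.0833)² = 0.00694
  t term: (-1×0.0491)² = 0.00241
Total = 0.00936. Share from t = 0.00241/0.00936 = 0.258.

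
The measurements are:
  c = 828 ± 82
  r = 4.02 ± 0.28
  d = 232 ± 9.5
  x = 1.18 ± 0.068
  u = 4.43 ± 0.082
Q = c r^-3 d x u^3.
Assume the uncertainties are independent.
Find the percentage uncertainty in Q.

Each factor contributes (exponent × relative error)² to (δQ/Q)²:
  (1·δc/c)² = (1×0.0990)² = 0.00981;  (-3·δr/r)² = (-3×0.0697)² = 0.0437;  (1·δd/d)² = (1×0.0409)² = 0.00168;  (1·δx/x)² = (1×0.0576)² = 0.00332;  (3·δu/u)² = (3×0.0185)² = 0.00308
δQ/Q = √(0.0616) = 0.248

24.8%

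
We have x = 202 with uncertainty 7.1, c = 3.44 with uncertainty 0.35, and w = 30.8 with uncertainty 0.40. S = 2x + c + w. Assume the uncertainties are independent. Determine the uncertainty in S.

Absolute uncertainties add in quadrature for a linear combination:
  (2·δx)² = 202;  (δc)² = 0.122;  (δw)² = 0.160
δS = √(202) = 14.2

14.2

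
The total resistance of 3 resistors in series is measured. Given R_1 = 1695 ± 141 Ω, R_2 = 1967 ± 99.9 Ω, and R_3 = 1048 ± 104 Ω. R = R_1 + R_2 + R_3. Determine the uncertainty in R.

202 Ω

Sums and differences: (δR)² = Σ (cᵢ δxᵢ)².
  (δR_1)² = 19900;  (δR_2)² = 9980;  (δR_3)² = 10800
δR = √(40700) = 202 Ω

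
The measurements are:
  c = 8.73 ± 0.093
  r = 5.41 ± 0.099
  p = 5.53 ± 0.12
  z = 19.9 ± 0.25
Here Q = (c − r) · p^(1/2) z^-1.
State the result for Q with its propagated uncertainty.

0.392 ± 0.0173

Let u = c − r = 3.32. δu = √(δc² + δr²) = √(0.00865 + 0.00980) = 0.136, so δu/u = 0.0409.
Q is then a monomial in u, p, z:
δQ/Q = √((δu/u)² + (½·δp/p)² + (-1·δz/z)²) = √(0.00167 + 0.000118 + 0.000158) = 0.0442
Q = 0.392, so δQ = 0.0442 × 0.392 = 0.0173.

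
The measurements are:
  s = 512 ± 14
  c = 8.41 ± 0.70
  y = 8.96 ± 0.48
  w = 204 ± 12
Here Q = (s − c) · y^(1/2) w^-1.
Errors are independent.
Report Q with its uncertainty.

7.39 ± 0.520

Let u = s − c = 504. δu = √(δs² + δc²) = √(196 + 0.490) = 14.0, so δu/u = 0.0278.
Q is then a monomial in u, y, w:
δQ/Q = √((δu/u)² + (½·δy/y)² + (-1·δw/w)²) = √(0.000775 + 0.000717 + 0.00346) = 0.0704
Q = 7.39, so δQ = 0.0704 × 7.39 = 0.520.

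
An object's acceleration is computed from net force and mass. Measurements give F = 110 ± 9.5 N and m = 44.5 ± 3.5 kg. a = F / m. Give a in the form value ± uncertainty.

2.47 ± 0.289 m/s^2

Since a is a product/quotient, work with relative uncertainties:
  (1·δF/F)² = (1×0.0864)² = 0.00746;  (-1·δm/m)² = (-1×0.0787)² = 0.00619
δa/a = √(0.0136) = 0.117
a = 2.47 m/s^2, so δa = 0.117 × 2.47 = 0.289 m/s^2.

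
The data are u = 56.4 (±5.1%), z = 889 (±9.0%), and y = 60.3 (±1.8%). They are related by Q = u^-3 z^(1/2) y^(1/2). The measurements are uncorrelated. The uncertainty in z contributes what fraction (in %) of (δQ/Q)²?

(δQ/Q)² = (-3·δu/u)² + (½·δz/z)² + (½·δy/y)²
  u term: (-3×0.0510)² = 0.0234
  z term: (0.5×0.0900)² = 0.00202
  y term: (0.5×0.0180)² = 8.1e-05
Total = 0.0255. Share from z = 0.00202/0.0255 = 0.0794.

7.94%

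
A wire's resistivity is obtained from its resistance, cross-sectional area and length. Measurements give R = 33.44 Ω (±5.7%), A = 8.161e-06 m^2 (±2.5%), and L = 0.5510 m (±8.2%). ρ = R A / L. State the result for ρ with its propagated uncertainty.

ρ is a product of powers, so relative uncertainties combine in quadrature:
  (1·δR/R)² = (1×0.0570)² = 0.00325;  (1·δA/A)² = (1×0.0250)² = 0.000625;  (-1·δL/L)² = (-1×0.0820)² = 0.00672
δρ/ρ = √(0.0106) = 0.103
ρ = 0.0004953 Ω·m, so δρ = 0.103 × 0.0004953 = 5.1e-05 Ω·m.

(4.953 ± 0.510) × 10^-4 Ω·m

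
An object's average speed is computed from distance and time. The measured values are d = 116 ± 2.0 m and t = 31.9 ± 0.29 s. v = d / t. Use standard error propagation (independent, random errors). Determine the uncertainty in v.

For a monomial v ∝ d, t^-1, fractional errors add in quadrature:
  (1·δd/d)² = (1×0.0172)² = 0.000297;  (-1·δt/t)² = (-1×0.00909)² = 8.26e-05
δv/v = √(0.000380) = 0.0195
v = 3.64 m/s, so δv = 0.0195 × 3.64 = 0.0709 m/s.

0.0709 m/s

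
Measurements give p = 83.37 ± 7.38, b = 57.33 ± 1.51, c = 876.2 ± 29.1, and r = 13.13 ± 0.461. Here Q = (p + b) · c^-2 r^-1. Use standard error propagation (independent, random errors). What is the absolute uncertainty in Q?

Let u = p + b = 140.7. δu = √(δp² + δb²) = √(54.5 + 2.28) = 7.53, so δu/u = 0.0535.
Q is then a monomial in u, c, r:
δQ/Q = √((δu/u)² + (-2·δc/c)² + (-1·δr/r)²) = √(0.00287 + 0.00441 + 0.00123) = 0.0923
Q = 1.396e-05, so δQ = 0.0923 × 1.396e-05 = 1.29e-06.

1.29e-06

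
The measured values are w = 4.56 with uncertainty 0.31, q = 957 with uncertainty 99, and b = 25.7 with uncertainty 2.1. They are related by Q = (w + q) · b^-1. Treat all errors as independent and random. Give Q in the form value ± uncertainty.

37.4 ± 4.92

Let u = w + q = 962. δu = √(δw² + δq²) = √(0.0961 + 9800) = 99.0, so δu/u = 0.103.
Q is then a monomial in u, b:
δQ/Q = √((δu/u)² + (-1·δb/b)²) = √(0.0106 + 0.00668) = 0.131
Q = 37.4, so δQ = 0.131 × 37.4 = 4.92.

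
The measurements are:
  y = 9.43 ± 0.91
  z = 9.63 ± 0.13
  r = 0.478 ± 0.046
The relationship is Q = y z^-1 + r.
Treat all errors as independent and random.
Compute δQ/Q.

0.0727

Let p = y·z^-1 = 0.979. δp/p = √((1·δy/y)² + (-1·δz/z)²) = √(0.00931 + 0.000182) = 0.0974, so δp = 0.0954.
Q = p + r: δQ = √(δp² + δr²) = √(0.00910 + 0.00212) = 0.106
Q = 1.46, so δQ/Q = 0.106/1.46 = 0.0727.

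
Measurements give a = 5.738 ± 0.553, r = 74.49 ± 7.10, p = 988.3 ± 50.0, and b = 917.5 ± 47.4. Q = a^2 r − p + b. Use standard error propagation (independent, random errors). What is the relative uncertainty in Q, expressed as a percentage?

22.3%

Let w = a^2·r = 2453. δw/w = √((2·δa/a)² + (1·δr/r)²) = √(0.0372 + 0.00908) = 0.215, so δw = 527.
Q = w − p + b: δQ = √(δw² + δp² + δb²) = √(2.78e+05 + 2500 + 2250) = 532
Q = 2382, so δQ/Q = 532/2382 = 0.223.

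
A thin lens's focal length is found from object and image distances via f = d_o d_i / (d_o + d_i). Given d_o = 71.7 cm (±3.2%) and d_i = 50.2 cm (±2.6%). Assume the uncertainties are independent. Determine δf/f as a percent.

2.02%

∂f/∂d_o = (d_i/(d_o+d_i))² = 0.170;  ∂f/∂d_i = (d_o/(d_o+d_i))² = 0.346
δf = √((∂f/∂d_o · δd_o)² + (∂f/∂d_i · δd_i)²) = √(0.151 + 0.204) = 0.596 cm
f = 29.5 cm, so δf/f = 0.596/29.5 = 0.0202.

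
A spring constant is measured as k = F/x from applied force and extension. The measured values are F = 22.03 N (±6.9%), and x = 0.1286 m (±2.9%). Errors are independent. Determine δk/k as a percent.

k is a product of powers, so relative uncertainties combine in quadrature:
  (1·δF/F)² = (1×0.0690)² = 0.00476;  (-1·δx/x)² = (-1×0.0290)² = 0.000841
δk/k = √(0.00560) = 0.0748

7.48%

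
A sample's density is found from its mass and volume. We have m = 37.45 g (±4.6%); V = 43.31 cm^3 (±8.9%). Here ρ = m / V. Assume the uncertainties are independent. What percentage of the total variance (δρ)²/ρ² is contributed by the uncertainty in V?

(δρ/ρ)² = (1·δm/m)² + (-1·δV/V)²
  m term: (1×0.0460)² = 0.00212
  V term: (-1×0.0890)² = 0.00792
Total = 0.0100. Share from V = 0.00792/0.0100 = 0.789.

78.9%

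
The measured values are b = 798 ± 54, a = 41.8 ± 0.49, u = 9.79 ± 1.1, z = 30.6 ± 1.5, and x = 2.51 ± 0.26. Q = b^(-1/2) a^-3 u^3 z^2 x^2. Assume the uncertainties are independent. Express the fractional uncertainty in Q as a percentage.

Products/powers → add relative errors in quadrature, weighted by exponent:
  (−½·δb/b)² = (-0.5×0.0677)² = 0.00114;  (-3·δa/a)² = (-3×0.0117)² = 0.00124;  (3·δu/u)² = (3×0.112)² = 0.114;  (2·δz/z)² = (2×0.0490)² = 0.00961;  (2·δx/x)² = (2×0.104)² = 0.0429
δQ/Q = √(0.169) = 0.411

41.1%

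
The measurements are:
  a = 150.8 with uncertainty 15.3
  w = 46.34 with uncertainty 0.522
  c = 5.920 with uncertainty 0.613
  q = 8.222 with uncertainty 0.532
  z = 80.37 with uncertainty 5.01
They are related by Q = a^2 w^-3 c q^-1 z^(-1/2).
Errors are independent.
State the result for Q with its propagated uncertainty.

0.01835 ± 0.00443

Products/powers → add relative errors in quadrature, weighted by exponent:
  (2·δa/a)² = (2×0.101)² = 0.0412;  (-3·δw/w)² = (-3×0.0113)² = 0.00114;  (1·δc/c)² = (1×0.104)² = 0.0107;  (-1·δq/q)² = (-1×0.0647)² = 0.00419;  (−½·δz/z)² = (-0.5×0.0623)² = 0.000971
δQ/Q = √(0.0582) = 0.241
Q = 0.01835, so δQ = 0.241 × 0.01835 = 0.00443.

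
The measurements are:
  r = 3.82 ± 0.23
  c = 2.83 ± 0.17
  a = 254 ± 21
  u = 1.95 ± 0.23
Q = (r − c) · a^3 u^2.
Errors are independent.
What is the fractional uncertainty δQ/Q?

0.448

Let w = r − c = 0.990. δw = √(δr² + δc²) = √(0.0529 + 0.0289) = 0.286, so δw/w = 0.289.
Q is then a monomial in w, a, u:
δQ/Q = √((δw/w)² + (3·δa/a)² + (2·δu/u)²) = √(0.0835 + 0.0615 + 0.0556) = 0.448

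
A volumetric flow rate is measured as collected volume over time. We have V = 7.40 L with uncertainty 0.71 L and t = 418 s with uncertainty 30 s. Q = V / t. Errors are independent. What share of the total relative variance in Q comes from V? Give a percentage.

(δQ/Q)² = (1·δV/V)² + (-1·δt/t)²
  V term: (1×0.0959)² = 0.00921
  t term: (-1×0.0718)² = 0.00515
Total = 0.0144. Share from V = 0.00921/0.0144 = 0.641.

64.1%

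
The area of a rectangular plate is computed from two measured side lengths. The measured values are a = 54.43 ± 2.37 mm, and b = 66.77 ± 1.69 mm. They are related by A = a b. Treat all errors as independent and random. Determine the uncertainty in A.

183 mm^2

For a monomial A ∝ a, b, fractional errors add in quadrature:
  (1·δa/a)² = (1×0.0435)² = 0.00190;  (1·δb/b)² = (1×0.0253)² = 0.000641
δA/A = √(0.00254) = 0.0504
A = 3634 mm^2, so δA = 0.0504 × 3634 = 183 mm^2.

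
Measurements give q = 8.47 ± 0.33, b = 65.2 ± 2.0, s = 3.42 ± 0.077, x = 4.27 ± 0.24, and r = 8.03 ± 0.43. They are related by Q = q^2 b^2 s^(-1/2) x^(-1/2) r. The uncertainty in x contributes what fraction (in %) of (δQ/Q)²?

(δQ/Q)² = (2·δq/q)² + (2·δb/b)² + (−½·δs/s)² + (−½·δx/x)² + (1·δr/r)²
  q term: (2×0.0390)² = 0.00607
  b term: (2×0.0307)² = 0.00376
  s term: (-0.5×0.0225)² = 0.000127
  x term: (-0.5×0.0562)² = 0.000790
  r term: (1×0.0535)² = 0.00287
Total = 0.0136. Share from x = 0.000790/0.0136 = 0.0580.

5.80%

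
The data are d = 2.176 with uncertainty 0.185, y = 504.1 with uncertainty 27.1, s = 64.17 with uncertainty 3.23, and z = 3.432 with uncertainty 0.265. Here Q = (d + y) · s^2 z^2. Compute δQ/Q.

Let u = d + y = 506.3. δu = √(δd² + δy²) = √(0.0342 + 734) = 27.1, so δu/u = 0.0535.
Q is then a monomial in u, s, z:
δQ/Q = √((δu/u)² + (2·δs/s)² + (2·δz/z)²) = √(0.00287 + 0.0101 + 0.0238) = 0.192

0.192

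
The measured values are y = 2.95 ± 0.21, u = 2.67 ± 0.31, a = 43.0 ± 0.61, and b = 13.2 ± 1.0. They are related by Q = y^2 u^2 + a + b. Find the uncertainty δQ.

Let p = y^2·u^2 = 62.0. δp/p = √((2·δy/y)² + (2·δu/u)²) = √(0.0203 + 0.0539) = 0.272, so δp = 16.9.
Q = p + a + b: δQ = √(δp² + δa² + δb²) = √(286 + 0.372 + 1.00) = 16.9

16.9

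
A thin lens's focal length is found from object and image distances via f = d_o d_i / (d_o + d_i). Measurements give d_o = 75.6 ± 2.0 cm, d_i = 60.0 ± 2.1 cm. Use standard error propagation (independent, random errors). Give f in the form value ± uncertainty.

∂f/∂d_o = (d_i/(d_o+d_i))² = 0.196;  ∂f/∂d_i = (d_o/(d_o+d_i))² = 0.311
δf = √((∂f/∂d_o · δd_o)² + (∂f/∂d_i · δd_i)²) = √(0.153 + 0.426) = 0.761 cm
f = 33.5 cm.

33.5 ± 0.761 cm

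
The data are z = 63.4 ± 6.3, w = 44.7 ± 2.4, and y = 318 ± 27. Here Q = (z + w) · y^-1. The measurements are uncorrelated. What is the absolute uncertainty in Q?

0.0358

Let u = z + w = 108. δu = √(δz² + δw²) = √(39.7 + 5.76) = 6.74, so δu/u = 0.0624.
Q is then a monomial in u, y:
δQ/Q = √((δu/u)² + (-1·δy/y)²) = √(0.00389 + 0.00721) = 0.105
Q = 0.340, so δQ = 0.105 × 0.340 = 0.0358.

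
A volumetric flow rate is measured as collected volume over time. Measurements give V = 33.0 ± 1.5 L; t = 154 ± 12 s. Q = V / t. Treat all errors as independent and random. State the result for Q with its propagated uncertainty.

0.214 ± 0.0193 L/s

Q is a product of powers, so relative uncertainties combine in quadrature:
  (1·δV/V)² = (1×0.0455)² = 0.00207;  (-1·δt/t)² = (-1×0.0779)² = 0.00607
δQ/Q = √(0.00814) = 0.0902
Q = 0.214 L/s, so δQ = 0.0902 × 0.214 = 0.0193 L/s.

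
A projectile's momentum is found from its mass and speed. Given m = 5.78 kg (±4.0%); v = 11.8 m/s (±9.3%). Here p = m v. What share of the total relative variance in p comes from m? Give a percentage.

15.6%

(δp/p)² = (1·δm/m)² + (1·δv/v)²
  m term: (1×0.0400)² = 0.00160
  v term: (1×0.0930)² = 0.00865
Total = 0.0102. Share from m = 0.00160/0.0102 = 0.156.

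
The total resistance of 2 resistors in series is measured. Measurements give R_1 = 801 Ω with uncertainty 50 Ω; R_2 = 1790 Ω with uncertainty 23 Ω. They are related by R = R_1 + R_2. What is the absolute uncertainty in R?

For a sum/difference, combine absolute errors in quadrature:
  (δR_1)² = 2500;  (δR_2)² = 529
δR = √(3030) = 55.0 Ω

55.0 Ω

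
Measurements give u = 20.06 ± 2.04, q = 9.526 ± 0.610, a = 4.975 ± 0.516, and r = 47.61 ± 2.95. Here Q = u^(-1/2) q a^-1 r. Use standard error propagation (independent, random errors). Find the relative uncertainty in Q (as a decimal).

0.146

Q is a product of powers, so relative uncertainties combine in quadrature:
  (−½·δu/u)² = (-0.5×0.102)² = 0.00259;  (1·δq/q)² = (1×0.0640)² = 0.00410;  (-1·δa/a)² = (-1×0.104)² = 0.0108;  (1·δr/r)² = (1×0.0620)² = 0.00384
δQ/Q = √(0.0213) = 0.146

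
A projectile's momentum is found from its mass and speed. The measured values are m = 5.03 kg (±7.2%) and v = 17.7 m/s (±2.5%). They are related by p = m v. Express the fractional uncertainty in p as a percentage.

7.62%

p is a product of powers, so relative uncertainties combine in quadrature:
  (1·δm/m)² = (1×0.0720)² = 0.00518;  (1·δv/v)² = (1×0.0250)² = 0.000625
δp/p = √(0.00581) = 0.0762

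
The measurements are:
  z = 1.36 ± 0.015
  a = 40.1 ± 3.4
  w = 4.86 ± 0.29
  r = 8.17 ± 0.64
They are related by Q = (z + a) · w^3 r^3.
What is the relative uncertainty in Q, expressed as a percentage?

30.7%

Let u = z + a = 41.5. δu = √(δz² + δa²) = √(0.000225 + 11.6) = 3.40, so δu/u = 0.0820.
Q is then a monomial in u, w, r:
δQ/Q = √((δu/u)² + (3·δw/w)² + (3·δr/r)²) = √(0.00673 + 0.0320 + 0.0552) = 0.307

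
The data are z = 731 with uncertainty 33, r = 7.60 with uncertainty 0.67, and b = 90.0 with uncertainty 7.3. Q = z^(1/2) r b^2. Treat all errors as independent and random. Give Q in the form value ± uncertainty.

(1.66 ± 0.310) × 10^6

Since Q is a product/quotient, work with relative uncertainties:
  (½·δz/z)² = (0.5×0.0451)² = 0.000509;  (1·δr/r)² = (1×0.0882)² = 0.00777;  (2·δb/b)² = (2×0.0811)² = 0.0263
δQ/Q = √(0.0346) = 0.186
Q = 1.66e+06, so δQ = 0.186 × 1.66e+06 = 3.1e+05.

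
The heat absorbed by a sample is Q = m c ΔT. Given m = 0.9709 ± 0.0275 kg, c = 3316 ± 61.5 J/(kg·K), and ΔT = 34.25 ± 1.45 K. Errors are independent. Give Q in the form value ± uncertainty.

For a monomial Q ∝ m, c, ΔT, fractional errors add in quadrature:
  (1·δm/m)² = (1×0.0283)² = 0.000802;  (1·δc/c)² = (1×0.0185)² = 0.000344;  (1·δΔT/ΔT)² = (1×0.0423)² = 0.00179
δQ/Q = √(0.00294) = 0.0542
Q = 110300 J, so δQ = 0.0542 × 110300 = 5980 J.

110300 ± 5980 J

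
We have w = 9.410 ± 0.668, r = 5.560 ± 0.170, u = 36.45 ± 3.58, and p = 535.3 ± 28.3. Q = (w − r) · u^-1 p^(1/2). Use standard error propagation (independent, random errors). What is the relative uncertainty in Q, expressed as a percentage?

Let h = w − r = 3.850. δh = √(δw² + δr²) = √(0.446 + 0.0289) = 0.689, so δh/h = 0.179.
Q is then a monomial in h, u, p:
δQ/Q = √((δh/h)² + (-1·δu/u)² + (½·δp/p)²) = √(0.0321 + 0.00965 + 0.000699) = 0.206

20.6%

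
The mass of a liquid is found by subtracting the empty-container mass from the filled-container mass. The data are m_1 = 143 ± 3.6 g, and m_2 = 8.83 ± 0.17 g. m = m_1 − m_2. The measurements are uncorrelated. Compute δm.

For a sum/difference, combine absolute errors in quadrature:
  (δm_1)² = 13.0;  (δm_2)² = 0.0289
δm = √(13.0) = 3.60 g

3.60 g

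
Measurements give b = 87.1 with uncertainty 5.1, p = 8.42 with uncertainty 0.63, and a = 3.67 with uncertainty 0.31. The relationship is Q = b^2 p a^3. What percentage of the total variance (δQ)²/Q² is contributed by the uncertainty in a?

76.9%

(δQ/Q)² = (2·δb/b)² + (1·δp/p)² + (3·δa/a)²
  b term: (2×0.0586)² = 0.0137
  p term: (1×0.0748)² = 0.00560
  a term: (3×0.0845)² = 0.0642
Total = 0.0835. Share from a = 0.0642/0.0835 = 0.769.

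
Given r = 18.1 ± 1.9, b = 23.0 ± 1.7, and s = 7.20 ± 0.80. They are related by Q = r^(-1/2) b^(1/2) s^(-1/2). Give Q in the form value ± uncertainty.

Each factor contributes (exponent × relative error)² to (δQ/Q)²:
  (−½·δr/r)² = (-0.5×0.105)² = 0.00275;  (½·δb/b)² = (0.5×0.0739)² = 0.00137;  (−½·δs/s)² = (-0.5×0.111)² = 0.00309
δQ/Q = √(0.00721) = 0.0849
Q = 0.420, so δQ = 0.0849 × 0.420 = 0.0357.

0.420 ± 0.0357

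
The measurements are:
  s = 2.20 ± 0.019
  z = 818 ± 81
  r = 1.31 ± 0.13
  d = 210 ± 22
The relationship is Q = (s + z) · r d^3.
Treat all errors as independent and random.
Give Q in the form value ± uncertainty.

Let u = s + z = 820. δu = √(δs² + δz²) = √(0.000361 + 6560) = 81.0, so δu/u = 0.0988.
Q is then a monomial in u, r, d:
δQ/Q = √((δu/u)² + (1·δr/r)² + (3·δd/d)²) = √(0.00975 + 0.00985 + 0.0988) = 0.344
Q = 9.95e+09, so δQ = 0.344 × 9.95e+09 = 3.42e+09.

(9.95 ± 3.42) × 10^9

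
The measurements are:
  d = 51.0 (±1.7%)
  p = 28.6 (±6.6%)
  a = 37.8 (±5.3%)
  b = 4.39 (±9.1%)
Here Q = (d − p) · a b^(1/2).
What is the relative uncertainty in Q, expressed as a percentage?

11.6%

Let u = d − p = 22.4. δu = √(δd² + δp²) = √(0.752 + 3.56) = 2.08, so δu/u = 0.0927.
Q is then a monomial in u, a, b:
δQ/Q = √((δu/u)² + (1·δa/a)² + (½·δb/b)²) = √(0.00860 + 0.00281 + 0.00207) = 0.116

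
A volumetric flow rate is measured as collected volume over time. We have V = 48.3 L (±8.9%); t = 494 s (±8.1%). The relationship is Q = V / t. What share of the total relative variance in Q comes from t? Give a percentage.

45.3%

(δQ/Q)² = (1·δV/V)² + (-1·δt/t)²
  V term: (1×0.0890)² = 0.00792
  t term: (-1×0.0810)² = 0.00656
Total = 0.0145. Share from t = 0.00656/0.0145 = 0.453.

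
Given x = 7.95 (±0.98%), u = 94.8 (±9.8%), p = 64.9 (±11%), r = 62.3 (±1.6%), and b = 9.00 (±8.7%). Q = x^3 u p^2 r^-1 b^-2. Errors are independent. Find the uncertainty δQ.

Products/powers → add relative errors in quadrature, weighted by exponent:
  (3·δx/x)² = (3×0.00980)² = 0.000864;  (1·δu/u)² = (1×0.0980)² = 0.00960;  (2·δp/p)² = (2×0.110)² = 0.0484;  (-1·δr/r)² = (-1×0.0160)² = 0.000256;  (-2·δb/b)² = (-2×0.0870)² = 0.0303
δQ/Q = √(0.0894) = 0.299
Q = 39800, so δQ = 0.299 × 39800 = 11900.

11900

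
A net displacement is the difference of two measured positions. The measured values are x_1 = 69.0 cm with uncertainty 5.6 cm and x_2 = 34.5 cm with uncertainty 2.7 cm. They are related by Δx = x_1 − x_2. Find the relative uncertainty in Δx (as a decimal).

0.180

Each term contributes (cᵢ δxᵢ)² to (δΔx)²:
  (δx_1)² = 31.4;  (δx_2)² = 7.29
δΔx = √(38.6) = 6.22 cm
Δx = 34.5 cm, so δΔx/Δx = 6.22/34.5 = 0.180.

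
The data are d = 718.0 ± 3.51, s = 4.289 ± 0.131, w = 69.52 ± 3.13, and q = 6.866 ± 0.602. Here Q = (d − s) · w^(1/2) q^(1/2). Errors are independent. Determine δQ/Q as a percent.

4.95%

Let u = d − s = 713.7. δu = √(δd² + δs²) = √(12.3 + 0.0172) = 3.51, so δu/u = 0.00492.
Q is then a monomial in u, w, q:
δQ/Q = √((δu/u)² + (½·δw/w)² + (½·δq/q)²) = √(2.42e-05 + 0.000507 + 0.00192) = 0.0495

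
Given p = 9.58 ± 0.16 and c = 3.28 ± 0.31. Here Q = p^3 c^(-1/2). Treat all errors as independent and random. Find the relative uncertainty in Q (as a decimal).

0.0689

Each factor contributes (exponent × relative error)² to (δQ/Q)²:
  (3·δp/p)² = (3×0.0167)² = 0.00251;  (−½·δc/c)² = (-0.5×0.0945)² = 0.00223
δQ/Q = √(0.00474) = 0.0689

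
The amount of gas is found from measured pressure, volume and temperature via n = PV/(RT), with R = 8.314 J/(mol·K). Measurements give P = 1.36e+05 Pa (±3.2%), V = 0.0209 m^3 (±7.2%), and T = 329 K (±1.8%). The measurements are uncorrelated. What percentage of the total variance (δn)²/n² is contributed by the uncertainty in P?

(δn/n)² = (1·δP/P)² + (1·δV/V)² + (-1·δT/T)²
  P term: (1×0.0320)² = 0.00102
  V term: (1×0.0720)² = 0.00518
  T term: (-1×0.0180)² = 0.000324
Total = 0.00653. Share from P = 0.00102/0.00653 = 0.157.

15.7%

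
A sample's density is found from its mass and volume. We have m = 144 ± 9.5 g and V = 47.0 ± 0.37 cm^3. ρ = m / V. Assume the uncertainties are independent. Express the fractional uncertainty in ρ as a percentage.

6.64%

ρ is a product of powers, so relative uncertainties combine in quadrature:
  (1·δm/m)² = (1×0.0660)² = 0.00435;  (-1·δV/V)² = (-1×0.00787)² = 6.2e-05
δρ/ρ = √(0.00441) = 0.0664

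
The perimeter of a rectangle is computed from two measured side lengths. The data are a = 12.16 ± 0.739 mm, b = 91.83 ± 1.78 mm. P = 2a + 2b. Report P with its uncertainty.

208.0 ± 3.85 mm

Each term contributes (cᵢ δxᵢ)² to (δP)²:
  (2·δa)² = 2.18;  (2·δb)² = 12.7
δP = √(14.9) = 3.85 mm
P = 208.0 mm.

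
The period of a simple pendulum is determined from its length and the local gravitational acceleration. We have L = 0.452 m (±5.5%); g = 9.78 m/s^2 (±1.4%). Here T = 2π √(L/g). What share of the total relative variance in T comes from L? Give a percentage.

(δT/T)² = (½·δL/L)² + (−½·δg/g)²
  L term: (0.5×0.0550)² = 0.000756
  g term: (-0.5×0.0140)² = 4.9e-05
Total = 0.000805. Share from L = 0.000756/0.000805 = 0.939.

93.9%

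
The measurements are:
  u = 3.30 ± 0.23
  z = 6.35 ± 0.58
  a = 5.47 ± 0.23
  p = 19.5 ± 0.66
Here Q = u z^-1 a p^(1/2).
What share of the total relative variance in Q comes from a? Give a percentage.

(δQ/Q)² = (1·δu/u)² + (-1·δz/z)² + (1·δa/a)² + (½·δp/p)²
  u term: (1×0.0697)² = 0.00486
  z term: (-1×0.0913)² = 0.00834
  a term: (1×0.0420)² = 0.00177
  p term: (0.5×0.0338)² = 0.000286
Total = 0.0153. Share from a = 0.00177/0.0153 = 0.116.

11.6%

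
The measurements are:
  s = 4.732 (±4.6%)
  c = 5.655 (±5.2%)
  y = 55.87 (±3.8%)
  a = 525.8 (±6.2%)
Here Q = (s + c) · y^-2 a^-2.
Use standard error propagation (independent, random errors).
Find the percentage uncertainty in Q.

15.0%

Let u = s + c = 10.39. δu = √(δs² + δc²) = √(0.0474 + 0.0865) = 0.366, so δu/u = 0.0352.
Q is then a monomial in u, y, a:
δQ/Q = √((δu/u)² + (-2·δy/y)² + (-2·δa/a)²) = √(0.00124 + 0.00578 + 0.0154) = 0.150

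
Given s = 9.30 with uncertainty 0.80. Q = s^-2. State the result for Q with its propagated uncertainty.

Relative error in a monomial: (δQ/Q)² = Σ (nᵢ · δxᵢ/xᵢ)².
  (-2·δs/s)² = (-2×0.0860)² = 0.0296
δQ/Q = √(0.0296) = 0.172
Q = 0.0116, so δQ = 0.172 × 0.0116 = 0.00199.

0.0116 ± 0.00199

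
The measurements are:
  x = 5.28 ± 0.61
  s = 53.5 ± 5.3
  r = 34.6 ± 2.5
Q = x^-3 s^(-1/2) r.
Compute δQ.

For a monomial Q ∝ x^-3, s^(-1/2), r, fractional errors add in quadrature:
  (-3·δx/x)² = (-3×0.116)² = 0.120;  (−½·δs/s)² = (-0.5×0.0991)² = 0.00245;  (1·δr/r)² = (1×0.0723)² = 0.00522
δQ/Q = √(0.128) = 0.357
Q = 0.0321, so δQ = 0.357 × 0.0321 = 0.0115.

0.0115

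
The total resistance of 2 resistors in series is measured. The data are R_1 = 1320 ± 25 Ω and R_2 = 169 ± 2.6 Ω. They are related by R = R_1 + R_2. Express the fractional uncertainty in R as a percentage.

1.69%

For a sum/difference, combine absolute errors in quadrature:
  (δR_1)² = 625;  (δR_2)² = 6.76
δR = √(632) = 25.1 Ω
R = 1490 Ω, so δR/R = 25.1/1490 = 0.0169.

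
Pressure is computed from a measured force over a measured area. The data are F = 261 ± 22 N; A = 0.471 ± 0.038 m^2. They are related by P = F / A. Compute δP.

Relative error in a monomial: (δP/P)² = Σ (nᵢ · δxᵢ/xᵢ)².
  (1·δF/F)² = (1×0.0843)² = 0.00711;  (-1·δA/A)² = (-1×0.0807)² = 0.00651
δP/P = √(0.0136) = 0.117
P = 554 Pa, so δP = 0.117 × 554 = 64.7 Pa.

64.7 Pa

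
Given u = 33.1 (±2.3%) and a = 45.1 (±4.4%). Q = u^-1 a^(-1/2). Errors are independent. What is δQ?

Since Q is a product/quotient, work with relative uncertainties:
  (-1·δu/u)² = (-1×0.0230)² = 0.000529;  (−½·δa/a)² = (-0.5×0.0440)² = 0.000484
δQ/Q = √(0.00101) = 0.0318
Q = 0.00450, so δQ = 0.0318 × 0.00450 = 0.000143.

0.000143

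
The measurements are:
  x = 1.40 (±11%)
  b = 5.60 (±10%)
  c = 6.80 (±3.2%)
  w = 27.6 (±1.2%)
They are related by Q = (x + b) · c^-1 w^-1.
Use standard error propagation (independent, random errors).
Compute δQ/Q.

Let u = x + b = 7.00. δu = √(δx² + δb²) = √(0.0237 + 0.314) = 0.581, so δu/u = 0.0830.
Q is then a monomial in u, c, w:
δQ/Q = √((δu/u)² + (-1·δc/c)² + (-1·δw/w)²) = √(0.00688 + 0.00102 + 0.000144) = 0.0897

0.0897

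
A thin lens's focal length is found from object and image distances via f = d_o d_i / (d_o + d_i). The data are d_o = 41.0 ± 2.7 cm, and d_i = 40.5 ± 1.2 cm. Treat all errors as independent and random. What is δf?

∂f/∂d_o = (d_i/(d_o+d_i))² = 0.247;  ∂f/∂d_i = (d_o/(d_o+d_i))² = 0.253
δf = √((∂f/∂d_o · δd_o)² + (∂f/∂d_i · δd_i)²) = √(0.445 + 0.0922) = 0.733 cm

0.733 cm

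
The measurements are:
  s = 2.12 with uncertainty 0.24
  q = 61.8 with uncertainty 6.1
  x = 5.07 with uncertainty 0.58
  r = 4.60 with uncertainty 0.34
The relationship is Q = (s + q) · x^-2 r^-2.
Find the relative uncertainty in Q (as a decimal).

Let u = s + q = 63.9. δu = √(δs² + δq²) = √(0.0576 + 37.2) = 6.10, so δu/u = 0.0955.
Q is then a monomial in u, x, r:
δQ/Q = √((δu/u)² + (-2·δx/x)² + (-2·δr/r)²) = √(0.00912 + 0.0523 + 0.0219) = 0.289

0.289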